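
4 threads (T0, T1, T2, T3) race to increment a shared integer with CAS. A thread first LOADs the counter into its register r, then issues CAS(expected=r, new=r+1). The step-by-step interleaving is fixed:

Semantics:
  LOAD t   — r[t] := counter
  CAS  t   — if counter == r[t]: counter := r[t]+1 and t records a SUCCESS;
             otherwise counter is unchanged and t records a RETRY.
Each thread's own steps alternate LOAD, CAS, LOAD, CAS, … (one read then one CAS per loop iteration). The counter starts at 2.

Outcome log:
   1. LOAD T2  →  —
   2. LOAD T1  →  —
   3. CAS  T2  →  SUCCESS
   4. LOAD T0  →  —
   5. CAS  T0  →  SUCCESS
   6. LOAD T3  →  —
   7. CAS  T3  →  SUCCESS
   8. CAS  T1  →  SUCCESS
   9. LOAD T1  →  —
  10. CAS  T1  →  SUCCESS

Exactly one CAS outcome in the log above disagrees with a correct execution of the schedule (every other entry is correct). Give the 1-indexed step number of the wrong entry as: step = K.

Re-executing:
1. LOAD T2 → mem=2 r[T2]=2 [LOAD]
2. LOAD T1 → mem=2 r[T1]=2 [LOAD]
3. CAS T2 → mem=3 r[T2]=2 [OK]
4. LOAD T0 → mem=3 r[T0]=3 [LOAD]
5. CAS T0 → mem=4 r[T0]=3 [OK]
6. LOAD T3 → mem=4 r[T3]=4 [LOAD]
7. CAS T3 → mem=5 r[T3]=4 [OK]
8. CAS T1 → mem=5 r[T1]=2 [RETRY]
9. LOAD T1 → mem=5 r[T1]=5 [LOAD]
10. CAS T1 → mem=6 r[T1]=5 [OK]
Mismatch at 8.

step = 8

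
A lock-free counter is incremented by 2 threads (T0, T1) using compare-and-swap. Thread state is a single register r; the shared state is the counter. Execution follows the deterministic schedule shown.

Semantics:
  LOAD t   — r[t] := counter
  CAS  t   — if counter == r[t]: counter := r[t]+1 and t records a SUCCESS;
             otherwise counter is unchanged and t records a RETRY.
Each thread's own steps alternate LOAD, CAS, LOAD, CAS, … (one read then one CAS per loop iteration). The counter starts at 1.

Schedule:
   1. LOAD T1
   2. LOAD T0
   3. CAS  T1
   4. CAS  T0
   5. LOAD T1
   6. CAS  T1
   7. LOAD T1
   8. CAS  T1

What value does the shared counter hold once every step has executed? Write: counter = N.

counter = 4

T1 LOAD — after: cnt=1, r=1 — load
T0 LOAD — after: cnt=1, r=1 — load
T1 CAS — after: cnt=2, r=1 — ok
T0 CAS — after: cnt=2, r=1 — retry
T1 LOAD — after: cnt=2, r=2 — load
T1 CAS — after: cnt=3, r=2 — ok
T1 LOAD — after: cnt=3, r=3 — load
T1 CAS — after: cnt=4, r=3 — ok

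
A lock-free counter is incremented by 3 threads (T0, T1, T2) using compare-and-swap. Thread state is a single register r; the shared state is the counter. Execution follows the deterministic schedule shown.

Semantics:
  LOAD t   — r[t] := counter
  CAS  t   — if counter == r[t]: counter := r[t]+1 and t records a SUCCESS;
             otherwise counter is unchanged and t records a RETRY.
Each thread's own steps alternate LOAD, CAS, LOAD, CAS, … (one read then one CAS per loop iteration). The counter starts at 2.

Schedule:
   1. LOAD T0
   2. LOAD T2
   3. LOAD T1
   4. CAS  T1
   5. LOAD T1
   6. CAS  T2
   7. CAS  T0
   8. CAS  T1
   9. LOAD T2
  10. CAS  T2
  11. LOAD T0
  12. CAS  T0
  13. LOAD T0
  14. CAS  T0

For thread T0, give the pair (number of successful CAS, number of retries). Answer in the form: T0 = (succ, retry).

T0 = (2, 1)

#1 T0 reads 2
#2 T2 reads 2
#3 T1 reads 2
#4 T1 CAS(2→3) writes; counter now 3
#5 T1 reads 3
#6 T2 CAS(2→3) fails; counter now 3
#7 T0 CAS(2→3) fails; counter now 3
#8 T1 CAS(3→4) writes; counter now 4
#9 T2 reads 4
#10 T2 CAS(4→5) writes; counter now 5
#11 T0 reads 5
#12 T0 CAS(5→6) writes; counter now 6
#13 T0 reads 6
#14 T0 CAS(6→7) writes; counter now 7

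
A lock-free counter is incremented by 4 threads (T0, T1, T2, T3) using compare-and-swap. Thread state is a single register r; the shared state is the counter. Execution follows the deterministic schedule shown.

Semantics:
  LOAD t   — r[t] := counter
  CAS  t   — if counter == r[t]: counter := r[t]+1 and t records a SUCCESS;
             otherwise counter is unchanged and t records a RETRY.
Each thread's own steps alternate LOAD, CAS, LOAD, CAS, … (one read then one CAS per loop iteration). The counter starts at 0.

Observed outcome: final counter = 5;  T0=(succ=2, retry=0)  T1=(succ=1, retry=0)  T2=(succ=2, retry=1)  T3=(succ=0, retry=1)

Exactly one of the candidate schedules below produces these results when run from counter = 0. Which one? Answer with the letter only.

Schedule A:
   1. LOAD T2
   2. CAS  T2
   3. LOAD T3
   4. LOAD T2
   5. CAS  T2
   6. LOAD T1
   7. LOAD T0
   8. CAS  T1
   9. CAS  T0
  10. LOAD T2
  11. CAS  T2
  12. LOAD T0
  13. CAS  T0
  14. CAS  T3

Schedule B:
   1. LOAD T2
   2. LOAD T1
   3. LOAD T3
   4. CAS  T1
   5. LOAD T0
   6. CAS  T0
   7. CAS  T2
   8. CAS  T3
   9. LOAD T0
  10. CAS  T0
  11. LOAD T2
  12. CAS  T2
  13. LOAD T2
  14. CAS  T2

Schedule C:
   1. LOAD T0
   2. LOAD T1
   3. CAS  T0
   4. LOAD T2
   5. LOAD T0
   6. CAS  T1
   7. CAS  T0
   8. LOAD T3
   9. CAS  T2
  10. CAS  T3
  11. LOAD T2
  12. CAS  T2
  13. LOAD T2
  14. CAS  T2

Tracing schedule B:
T2 LOAD — after: cnt=0, r=0 — load
T1 LOAD — after: cnt=0, r=0 — load
T3 LOAD — after: cnt=0, r=0 — load
T1 CAS — after: cnt=1, r=0 — ok
T0 LOAD — after: cnt=1, r=1 — load
T0 CAS — after: cnt=2, r=1 — ok
T2 CAS — after: cnt=2, r=0 — retry
T3 CAS — after: cnt=2, r=0 — retry
T0 LOAD — after: cnt=2, r=2 — load
T0 CAS — after: cnt=3, r=2 — ok
T2 LOAD — after: cnt=3, r=3 — load
T2 CAS — after: cnt=4, r=3 — ok
T2 LOAD — after: cnt=4, r=4 — load
T2 CAS — after: cnt=5, r=4 — ok

B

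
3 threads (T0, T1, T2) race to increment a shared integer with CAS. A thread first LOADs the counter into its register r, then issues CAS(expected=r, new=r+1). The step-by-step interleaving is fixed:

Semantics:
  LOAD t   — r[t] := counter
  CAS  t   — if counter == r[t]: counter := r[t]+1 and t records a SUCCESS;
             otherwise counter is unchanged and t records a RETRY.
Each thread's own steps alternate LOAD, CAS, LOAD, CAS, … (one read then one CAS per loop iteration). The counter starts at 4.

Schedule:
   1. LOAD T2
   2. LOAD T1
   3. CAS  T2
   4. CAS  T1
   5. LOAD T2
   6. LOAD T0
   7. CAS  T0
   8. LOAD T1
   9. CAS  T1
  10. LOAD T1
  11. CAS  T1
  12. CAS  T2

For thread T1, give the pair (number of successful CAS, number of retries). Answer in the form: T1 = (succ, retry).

T1 = (2, 1)

T2 LOAD — after: cnt=4, r=4 — load
T1 LOAD — after: cnt=4, r=4 — load
T2 CAS — after: cnt=5, r=4 — ok
T1 CAS — after: cnt=5, r=4 — retry
T2 LOAD — after: cnt=5, r=5 — load
T0 LOAD — after: cnt=5, r=5 — load
T0 CAS — after: cnt=6, r=5 — ok
T1 LOAD — after: cnt=6, r=6 — load
T1 CAS — after: cnt=7, r=6 — ok
T1 LOAD — after: cnt=7, r=7 — load
T1 CAS — after: cnt=8, r=7 — ok
T2 CAS — after: cnt=8, r=5 — retry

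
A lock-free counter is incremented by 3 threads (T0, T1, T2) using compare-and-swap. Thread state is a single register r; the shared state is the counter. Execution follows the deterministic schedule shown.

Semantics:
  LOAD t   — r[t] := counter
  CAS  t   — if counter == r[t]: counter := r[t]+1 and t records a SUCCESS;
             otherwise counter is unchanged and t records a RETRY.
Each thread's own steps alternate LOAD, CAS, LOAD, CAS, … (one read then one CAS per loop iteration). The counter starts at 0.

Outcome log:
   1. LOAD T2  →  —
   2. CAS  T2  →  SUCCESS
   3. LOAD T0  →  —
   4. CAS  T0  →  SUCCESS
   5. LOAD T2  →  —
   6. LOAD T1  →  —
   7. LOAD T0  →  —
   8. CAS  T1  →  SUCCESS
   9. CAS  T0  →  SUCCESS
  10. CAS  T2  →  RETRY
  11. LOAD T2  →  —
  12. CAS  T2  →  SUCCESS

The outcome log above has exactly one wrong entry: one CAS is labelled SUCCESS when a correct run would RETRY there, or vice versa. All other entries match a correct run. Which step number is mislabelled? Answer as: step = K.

Reference trace:
#1 T2 reads 0
#2 T2 CAS(0→1) writes; counter now 1
#3 T0 reads 1
#4 T0 CAS(1→2) writes; counter now 2
#5 T2 reads 2
#6 T1 reads 2
#7 T0 reads 2
#8 T1 CAS(2→3) writes; counter now 3
#9 T0 CAS(2→3) fails; counter now 3
#10 T2 CAS(2→3) fails; counter now 3
#11 T2 reads 3
#12 T2 CAS(3→4) writes; counter now 4
Flip is step 9.

step = 9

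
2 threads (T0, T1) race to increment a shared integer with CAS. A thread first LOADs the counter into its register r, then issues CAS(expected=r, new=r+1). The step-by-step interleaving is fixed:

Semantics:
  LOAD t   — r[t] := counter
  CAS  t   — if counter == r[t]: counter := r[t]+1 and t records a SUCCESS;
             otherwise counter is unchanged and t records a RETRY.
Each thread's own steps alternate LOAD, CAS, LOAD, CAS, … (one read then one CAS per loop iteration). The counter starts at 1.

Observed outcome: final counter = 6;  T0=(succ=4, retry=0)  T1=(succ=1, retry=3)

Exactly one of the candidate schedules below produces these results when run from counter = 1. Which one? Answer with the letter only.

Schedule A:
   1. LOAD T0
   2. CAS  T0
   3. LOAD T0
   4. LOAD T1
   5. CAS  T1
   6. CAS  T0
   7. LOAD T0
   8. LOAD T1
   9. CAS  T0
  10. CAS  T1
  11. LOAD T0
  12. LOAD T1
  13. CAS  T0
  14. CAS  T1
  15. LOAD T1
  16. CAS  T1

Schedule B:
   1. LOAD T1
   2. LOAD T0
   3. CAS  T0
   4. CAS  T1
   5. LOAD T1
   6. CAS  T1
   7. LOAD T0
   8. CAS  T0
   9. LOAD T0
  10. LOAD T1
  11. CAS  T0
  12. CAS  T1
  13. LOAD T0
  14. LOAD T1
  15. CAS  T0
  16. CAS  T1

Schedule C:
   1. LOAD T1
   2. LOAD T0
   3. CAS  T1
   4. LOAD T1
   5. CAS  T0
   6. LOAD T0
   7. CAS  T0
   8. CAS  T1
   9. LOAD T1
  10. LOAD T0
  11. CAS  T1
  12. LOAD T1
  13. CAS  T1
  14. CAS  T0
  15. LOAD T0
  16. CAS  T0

Run B:
step 1: T1 LOAD ⇒ load; ctr=1 reg=1
step 2: T0 LOAD ⇒ load; ctr=1 reg=1
step 3: T0 CAS ⇒ ok; ctr=2 reg=1
step 4: T1 CAS ⇒ retry; ctr=2 reg=1
step 5: T1 LOAD ⇒ load; ctr=2 reg=2
step 6: T1 CAS ⇒ ok; ctr=3 reg=2
step 7: T0 LOAD ⇒ load; ctr=3 reg=3
step 8: T0 CAS ⇒ ok; ctr=4 reg=3
step 9: T0 LOAD ⇒ load; ctr=4 reg=4
step 10: T1 LOAD ⇒ load; ctr=4 reg=4
step 11: T0 CAS ⇒ ok; ctr=5 reg=4
step 12: T1 CAS ⇒ retry; ctr=5 reg=4
step 13: T0 LOAD ⇒ load; ctr=5 reg=5
step 14: T1 LOAD ⇒ load; ctr=5 reg=5
step 15: T0 CAS ⇒ ok; ctr=6 reg=5
step 16: T1 CAS ⇒ retry; ctr=6 reg=5

B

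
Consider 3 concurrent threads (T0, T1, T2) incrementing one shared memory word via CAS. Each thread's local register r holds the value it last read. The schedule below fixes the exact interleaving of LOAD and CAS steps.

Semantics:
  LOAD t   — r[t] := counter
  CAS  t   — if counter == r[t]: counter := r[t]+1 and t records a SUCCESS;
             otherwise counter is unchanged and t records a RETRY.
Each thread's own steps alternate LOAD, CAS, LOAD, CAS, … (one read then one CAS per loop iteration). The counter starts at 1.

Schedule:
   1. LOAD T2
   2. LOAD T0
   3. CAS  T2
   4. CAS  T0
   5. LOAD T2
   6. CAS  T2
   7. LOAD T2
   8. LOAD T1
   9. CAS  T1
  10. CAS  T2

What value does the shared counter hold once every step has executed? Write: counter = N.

1. LOAD T2 → mem=1 r[T2]=1 [LOAD]
2. LOAD T0 → mem=1 r[T0]=1 [LOAD]
3. CAS T2 → mem=2 r[T2]=1 [OK]
4. CAS T0 → mem=2 r[T0]=1 [RETRY]
5. LOAD T2 → mem=2 r[T2]=2 [LOAD]
6. CAS T2 → mem=3 r[T2]=2 [OK]
7. LOAD T2 → mem=3 r[T2]=3 [LOAD]
8. LOAD T1 → mem=3 r[T1]=3 [LOAD]
9. CAS T1 → mem=4 r[T1]=3 [OK]
10. CAS T2 → mem=4 r[T2]=3 [RETRY]

counter = 4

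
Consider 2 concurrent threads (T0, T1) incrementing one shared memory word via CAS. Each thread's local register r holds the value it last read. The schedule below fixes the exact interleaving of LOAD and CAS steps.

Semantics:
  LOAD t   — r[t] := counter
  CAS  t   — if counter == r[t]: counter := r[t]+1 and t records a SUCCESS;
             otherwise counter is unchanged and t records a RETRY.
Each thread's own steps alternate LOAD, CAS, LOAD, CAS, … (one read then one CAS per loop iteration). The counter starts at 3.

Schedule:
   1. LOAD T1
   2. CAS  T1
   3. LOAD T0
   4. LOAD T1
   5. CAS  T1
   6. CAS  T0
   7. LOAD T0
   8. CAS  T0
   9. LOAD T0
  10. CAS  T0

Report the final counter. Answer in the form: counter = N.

counter = 7

#1 T1 reads 3
#2 T1 CAS(3→4) writes; counter now 4
#3 T0 reads 4
#4 T1 reads 4
#5 T1 CAS(4→5) writes; counter now 5
#6 T0 CAS(4→5) fails; counter now 5
#7 T0 reads 5
#8 T0 CAS(5→6) writes; counter now 6
#9 T0 reads 6
#10 T0 CAS(6→7) writes; counter now 7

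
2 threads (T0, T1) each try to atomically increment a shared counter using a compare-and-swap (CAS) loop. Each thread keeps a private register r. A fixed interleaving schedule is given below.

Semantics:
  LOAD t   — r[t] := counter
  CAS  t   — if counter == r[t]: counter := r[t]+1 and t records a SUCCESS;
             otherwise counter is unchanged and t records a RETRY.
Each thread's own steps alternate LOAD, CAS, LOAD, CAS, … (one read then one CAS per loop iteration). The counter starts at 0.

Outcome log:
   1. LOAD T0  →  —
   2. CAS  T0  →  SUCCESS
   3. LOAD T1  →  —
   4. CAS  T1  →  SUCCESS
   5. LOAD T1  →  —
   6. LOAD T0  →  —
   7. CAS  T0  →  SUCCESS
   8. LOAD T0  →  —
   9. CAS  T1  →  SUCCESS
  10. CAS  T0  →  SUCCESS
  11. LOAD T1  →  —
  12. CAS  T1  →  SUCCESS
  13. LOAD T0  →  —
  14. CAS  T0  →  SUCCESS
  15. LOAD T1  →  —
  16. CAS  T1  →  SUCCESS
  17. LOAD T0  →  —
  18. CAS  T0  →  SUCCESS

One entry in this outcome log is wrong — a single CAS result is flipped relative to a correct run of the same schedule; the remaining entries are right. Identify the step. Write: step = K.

step = 9

Reference trace:
[1] T0.load  rd  (counter 0, T0.r 0)
[2] T0.cas  hit  (counter 1, T0.r 0)
[3] T1.load  rd  (counter 1, T1.r 1)
[4] T1.cas  hit  (counter 2, T1.r 1)
[5] T1.load  rd  (counter 2, T1.r 2)
[6] T0.load  rd  (counter 2, T0.r 2)
[7] T0.cas  hit  (counter 3, T0.r 2)
[8] T0.load  rd  (counter 3, T0.r 3)
[9] T1.cas  miss  (counter 3, T1.r 2)
[10] T0.cas  hit  (counter 4, T0.r 3)
[11] T1.load  rd  (counter 4, T1.r 4)
[12] T1.cas  hit  (counter 5, T1.r 4)
[13] T0.load  rd  (counter 5, T0.r 5)
[14] T0.cas  hit  (counter 6, T0.r 5)
[15] T1.load  rd  (counter 6, T1.r 6)
[16] T1.cas  hit  (counter 7, T1.r 6)
[17] T0.load  rd  (counter 7, T0.r 7)
[18] T0.cas  hit  (counter 8, T0.r 7)
Flip is step 9.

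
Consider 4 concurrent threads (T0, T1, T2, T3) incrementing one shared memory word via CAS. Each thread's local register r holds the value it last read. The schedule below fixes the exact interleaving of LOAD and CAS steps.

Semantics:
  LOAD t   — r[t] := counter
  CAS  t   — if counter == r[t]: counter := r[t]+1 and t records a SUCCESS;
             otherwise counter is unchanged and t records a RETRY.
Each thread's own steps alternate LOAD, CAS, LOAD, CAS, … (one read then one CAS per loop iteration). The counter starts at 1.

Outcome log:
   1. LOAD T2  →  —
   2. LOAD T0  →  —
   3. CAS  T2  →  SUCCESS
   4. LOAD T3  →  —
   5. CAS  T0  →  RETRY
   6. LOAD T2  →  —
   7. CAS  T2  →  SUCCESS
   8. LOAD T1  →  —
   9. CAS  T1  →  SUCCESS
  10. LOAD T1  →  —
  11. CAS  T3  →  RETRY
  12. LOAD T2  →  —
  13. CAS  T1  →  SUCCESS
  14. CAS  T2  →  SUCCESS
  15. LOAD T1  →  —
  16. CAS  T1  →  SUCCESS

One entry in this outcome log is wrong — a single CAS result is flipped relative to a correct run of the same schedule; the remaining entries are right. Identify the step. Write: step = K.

Reference trace:
#1 T2 reads 1
#2 T0 reads 1
#3 T2 CAS(1→2) writes; counter now 2
#4 T3 reads 2
#5 T0 CAS(1→2) fails; counter now 2
#6 T2 reads 2
#7 T2 CAS(2→3) writes; counter now 3
#8 T1 reads 3
#9 T1 CAS(3→4) writes; counter now 4
#10 T1 reads 4
#11 T3 CAS(2→3) fails; counter now 4
#12 T2 reads 4
#13 T1 CAS(4→5) writes; counter now 5
#14 T2 CAS(4→5) fails; counter now 5
#15 T1 reads 5
#16 T1 CAS(5→6) writes; counter now 6
Mismatch at 14.

step = 14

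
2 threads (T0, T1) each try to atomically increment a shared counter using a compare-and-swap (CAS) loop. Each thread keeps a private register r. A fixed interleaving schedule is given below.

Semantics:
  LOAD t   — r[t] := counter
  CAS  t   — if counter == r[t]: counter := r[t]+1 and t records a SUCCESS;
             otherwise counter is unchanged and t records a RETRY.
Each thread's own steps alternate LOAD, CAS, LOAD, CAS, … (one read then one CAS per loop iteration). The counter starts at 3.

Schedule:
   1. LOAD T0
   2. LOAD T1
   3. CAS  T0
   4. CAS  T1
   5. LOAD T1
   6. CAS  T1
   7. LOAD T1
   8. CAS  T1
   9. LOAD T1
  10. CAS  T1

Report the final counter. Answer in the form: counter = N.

counter = 7

T0 LOAD — after: cnt=3, r=3 — load
T1 LOAD — after: cnt=3, r=3 — load
T0 CAS — after: cnt=4, r=3 — ok
T1 CAS — after: cnt=4, r=3 — retry
T1 LOAD — after: cnt=4, r=4 — load
T1 CAS — after: cnt=5, r=4 — ok
T1 LOAD — after: cnt=5, r=5 — load
T1 CAS — after: cnt=6, r=5 — ok
T1 LOAD — after: cnt=6, r=6 — load
T1 CAS — after: cnt=7, r=6 — ok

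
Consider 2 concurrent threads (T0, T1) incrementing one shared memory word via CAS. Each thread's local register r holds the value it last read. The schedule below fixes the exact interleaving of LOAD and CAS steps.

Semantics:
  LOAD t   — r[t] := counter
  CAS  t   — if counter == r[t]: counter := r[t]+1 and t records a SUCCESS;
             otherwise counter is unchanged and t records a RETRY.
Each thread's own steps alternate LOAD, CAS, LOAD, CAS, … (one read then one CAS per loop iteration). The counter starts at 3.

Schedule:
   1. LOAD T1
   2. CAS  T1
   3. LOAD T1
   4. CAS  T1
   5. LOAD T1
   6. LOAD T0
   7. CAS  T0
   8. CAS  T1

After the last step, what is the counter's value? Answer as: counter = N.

counter = 6

[1] T1.load  rd  (counter 3, T1.r 3)
[2] T1.cas  hit  (counter 4, T1.r 3)
[3] T1.load  rd  (counter 4, T1.r 4)
[4] T1.cas  hit  (counter 5, T1.r 4)
[5] T1.load  rd  (counter 5, T1.r 5)
[6] T0.load  rd  (counter 5, T0.r 5)
[7] T0.cas  hit  (counter 6, T0.r 5)
[8] T1.cas  miss  (counter 6, T1.r 5)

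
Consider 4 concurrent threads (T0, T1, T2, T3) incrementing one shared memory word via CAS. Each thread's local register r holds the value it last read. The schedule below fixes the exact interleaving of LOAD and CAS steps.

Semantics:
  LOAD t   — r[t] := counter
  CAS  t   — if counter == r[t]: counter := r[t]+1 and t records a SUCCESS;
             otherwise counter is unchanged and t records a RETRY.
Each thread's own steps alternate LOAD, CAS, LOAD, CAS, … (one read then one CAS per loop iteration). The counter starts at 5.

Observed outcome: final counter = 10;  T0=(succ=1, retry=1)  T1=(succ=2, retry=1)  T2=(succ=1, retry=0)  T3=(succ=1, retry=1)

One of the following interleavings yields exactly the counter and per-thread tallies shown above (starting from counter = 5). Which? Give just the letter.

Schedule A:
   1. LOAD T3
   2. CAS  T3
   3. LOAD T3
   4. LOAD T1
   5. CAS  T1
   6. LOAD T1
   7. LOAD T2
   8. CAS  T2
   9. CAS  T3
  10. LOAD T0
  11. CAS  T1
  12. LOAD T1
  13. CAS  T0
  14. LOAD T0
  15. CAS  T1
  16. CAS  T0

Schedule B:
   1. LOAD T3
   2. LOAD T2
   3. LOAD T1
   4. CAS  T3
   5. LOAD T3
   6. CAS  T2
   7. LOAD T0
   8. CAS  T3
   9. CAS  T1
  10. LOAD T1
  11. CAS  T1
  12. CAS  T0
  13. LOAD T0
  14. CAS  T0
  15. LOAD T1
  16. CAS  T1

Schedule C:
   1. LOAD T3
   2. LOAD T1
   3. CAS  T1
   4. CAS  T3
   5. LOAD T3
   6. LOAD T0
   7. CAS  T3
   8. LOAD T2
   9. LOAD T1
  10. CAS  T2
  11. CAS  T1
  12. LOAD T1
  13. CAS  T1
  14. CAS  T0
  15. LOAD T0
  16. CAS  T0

Tracing schedule C:
   1) LOAD T3:  M=5  r_T3=5
   2) LOAD T1:  M=5  r_T1=5
   3) CAS  T1:  M=6  r_T1=5 ✓
   4) CAS  T3:  M=6  r_T3=5 ✗
   5) LOAD T3:  M=6  r_T3=6
   6) LOAD T0:  M=6  r_T0=6
   7) CAS  T3:  M=7  r_T3=6 ✓
   8) LOAD T2:  M=7  r_T2=7
   9) LOAD T1:  M=7  r_T1=7
  10) CAS  T2:  M=8  r_T2=7 ✓
  11) CAS  T1:  M=8  r_T1=7 ✗
  12) LOAD T1:  M=8  r_T1=8
  13) CAS  T1:  M=9  r_T1=8 ✓
  14) CAS  T0:  M=9  r_T0=6 ✗
  15) LOAD T0:  M=9  r_T0=9
  16) CAS  T0:  M=10  r_T0=9 ✓

C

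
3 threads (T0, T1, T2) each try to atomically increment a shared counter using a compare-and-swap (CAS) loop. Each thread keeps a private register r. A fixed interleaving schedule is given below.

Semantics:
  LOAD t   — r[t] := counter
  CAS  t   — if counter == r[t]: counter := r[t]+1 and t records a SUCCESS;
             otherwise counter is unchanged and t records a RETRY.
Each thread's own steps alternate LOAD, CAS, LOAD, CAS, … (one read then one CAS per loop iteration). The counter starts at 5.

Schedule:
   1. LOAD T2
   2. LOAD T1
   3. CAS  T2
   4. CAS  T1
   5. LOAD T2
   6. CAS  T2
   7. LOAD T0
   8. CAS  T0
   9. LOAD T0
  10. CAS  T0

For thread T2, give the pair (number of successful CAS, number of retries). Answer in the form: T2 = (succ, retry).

T2 = (2, 0)

step 1: T2 LOAD ⇒ load; ctr=5 reg=5
step 2: T1 LOAD ⇒ load; ctr=5 reg=5
step 3: T2 CAS ⇒ ok; ctr=6 reg=5
step 4: T1 CAS ⇒ retry; ctr=6 reg=5
step 5: T2 LOAD ⇒ load; ctr=6 reg=6
step 6: T2 CAS ⇒ ok; ctr=7 reg=6
step 7: T0 LOAD ⇒ load; ctr=7 reg=7
step 8: T0 CAS ⇒ ok; ctr=8 reg=7
step 9: T0 LOAD ⇒ load; ctr=8 reg=8
step 10: T0 CAS ⇒ ok; ctr=9 reg=8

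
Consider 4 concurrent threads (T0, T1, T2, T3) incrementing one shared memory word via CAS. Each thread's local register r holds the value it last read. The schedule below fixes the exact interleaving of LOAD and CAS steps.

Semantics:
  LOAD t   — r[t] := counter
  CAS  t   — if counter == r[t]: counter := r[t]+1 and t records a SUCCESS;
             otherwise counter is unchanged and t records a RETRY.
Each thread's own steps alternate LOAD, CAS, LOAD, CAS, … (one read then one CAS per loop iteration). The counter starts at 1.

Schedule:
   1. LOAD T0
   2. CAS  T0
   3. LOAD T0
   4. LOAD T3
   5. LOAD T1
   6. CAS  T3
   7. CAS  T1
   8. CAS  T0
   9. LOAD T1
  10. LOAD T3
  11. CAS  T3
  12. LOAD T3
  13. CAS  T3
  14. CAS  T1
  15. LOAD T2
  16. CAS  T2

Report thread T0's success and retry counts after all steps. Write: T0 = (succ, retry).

T0 = (1, 1)

1. LOAD T0 → mem=1 r[T0]=1 [LOAD]
2. CAS T0 → mem=2 r[T0]=1 [OK]
3. LOAD T0 → mem=2 r[T0]=2 [LOAD]
4. LOAD T3 → mem=2 r[T3]=2 [LOAD]
5. LOAD T1 → mem=2 r[T1]=2 [LOAD]
6. CAS T3 → mem=3 r[T3]=2 [OK]
7. CAS T1 → mem=3 r[T1]=2 [RETRY]
8. CAS T0 → mem=3 r[T0]=2 [RETRY]
9. LOAD T1 → mem=3 r[T1]=3 [LOAD]
10. LOAD T3 → mem=3 r[T3]=3 [LOAD]
11. CAS T3 → mem=4 r[T3]=3 [OK]
12. LOAD T3 → mem=4 r[T3]=4 [LOAD]
13. CAS T3 → mem=5 r[T3]=4 [OK]
14. CAS T1 → mem=5 r[T1]=3 [RETRY]
15. LOAD T2 → mem=5 r[T2]=5 [LOAD]
16. CAS T2 → mem=6 r[T2]=5 [OK]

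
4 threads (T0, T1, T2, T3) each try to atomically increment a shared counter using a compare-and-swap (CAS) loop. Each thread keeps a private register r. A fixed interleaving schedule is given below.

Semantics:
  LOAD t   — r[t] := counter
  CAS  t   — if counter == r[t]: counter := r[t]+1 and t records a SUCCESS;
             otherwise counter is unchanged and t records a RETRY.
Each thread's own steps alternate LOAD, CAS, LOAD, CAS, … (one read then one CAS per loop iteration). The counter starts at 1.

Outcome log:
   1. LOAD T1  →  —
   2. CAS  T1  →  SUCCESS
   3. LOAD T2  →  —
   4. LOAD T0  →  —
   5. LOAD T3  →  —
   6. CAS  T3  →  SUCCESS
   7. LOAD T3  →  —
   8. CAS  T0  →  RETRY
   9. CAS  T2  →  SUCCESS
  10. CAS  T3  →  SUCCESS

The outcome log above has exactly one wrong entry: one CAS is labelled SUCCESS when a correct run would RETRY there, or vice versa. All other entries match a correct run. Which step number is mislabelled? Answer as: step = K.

Correct run:
[1] T1.load  rd  (counter 1, T1.r 1)
[2] T1.cas  hit  (counter 2, T1.r 1)
[3] T2.load  rd  (counter 2, T2.r 2)
[4] T0.load  rd  (counter 2, T0.r 2)
[5] T3.load  rd  (counter 2, T3.r 2)
[6] T3.cas  hit  (counter 3, T3.r 2)
[7] T3.load  rd  (counter 3, T3.r 3)
[8] T0.cas  miss  (counter 3, T0.r 2)
[9] T2.cas  miss  (counter 3, T2.r 2)
[10] T3.cas  hit  (counter 4, T3.r 3)
Mismatch at 9.

step = 9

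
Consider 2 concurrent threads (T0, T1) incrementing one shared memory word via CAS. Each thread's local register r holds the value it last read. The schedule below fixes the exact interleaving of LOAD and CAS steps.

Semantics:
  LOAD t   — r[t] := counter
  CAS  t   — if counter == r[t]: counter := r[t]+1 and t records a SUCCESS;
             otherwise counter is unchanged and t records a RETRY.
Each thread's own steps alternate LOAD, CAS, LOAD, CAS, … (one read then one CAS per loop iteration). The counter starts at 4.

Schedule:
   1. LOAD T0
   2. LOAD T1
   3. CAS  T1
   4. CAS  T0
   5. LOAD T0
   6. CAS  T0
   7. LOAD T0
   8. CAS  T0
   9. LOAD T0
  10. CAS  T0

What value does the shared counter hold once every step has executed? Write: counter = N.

counter = 8

1. LOAD T0 → mem=4 r[T0]=4 [LOAD]
2. LOAD T1 → mem=4 r[T1]=4 [LOAD]
3. CAS T1 → mem=5 r[T1]=4 [OK]
4. CAS T0 → mem=5 r[T0]=4 [RETRY]
5. LOAD T0 → mem=5 r[T0]=5 [LOAD]
6. CAS T0 → mem=6 r[T0]=5 [OK]
7. LOAD T0 → mem=6 r[T0]=6 [LOAD]
8. CAS T0 → mem=7 r[T0]=6 [OK]
9. LOAD T0 → mem=7 r[T0]=7 [LOAD]
10. CAS T0 → mem=8 r[T0]=7 [OK]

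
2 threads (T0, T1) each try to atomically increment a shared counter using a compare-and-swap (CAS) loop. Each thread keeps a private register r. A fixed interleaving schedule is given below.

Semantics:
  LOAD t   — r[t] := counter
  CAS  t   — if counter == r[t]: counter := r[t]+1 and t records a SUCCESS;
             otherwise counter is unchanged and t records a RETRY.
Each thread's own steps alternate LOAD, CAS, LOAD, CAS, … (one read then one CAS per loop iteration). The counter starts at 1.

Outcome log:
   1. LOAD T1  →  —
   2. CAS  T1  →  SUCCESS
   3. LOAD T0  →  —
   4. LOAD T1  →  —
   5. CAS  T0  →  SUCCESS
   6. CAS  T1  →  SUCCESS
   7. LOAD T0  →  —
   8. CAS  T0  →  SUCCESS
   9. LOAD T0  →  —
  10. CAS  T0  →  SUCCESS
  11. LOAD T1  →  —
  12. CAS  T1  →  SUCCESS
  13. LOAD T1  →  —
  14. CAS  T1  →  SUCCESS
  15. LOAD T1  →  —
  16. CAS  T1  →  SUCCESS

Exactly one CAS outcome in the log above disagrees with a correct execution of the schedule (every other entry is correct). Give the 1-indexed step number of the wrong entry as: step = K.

step = 6

Correct run:
#1 T1 reads 1
#2 T1 CAS(1→2) writes; counter now 2
#3 T0 reads 2
#4 T1 reads 2
#5 T0 CAS(2→3) writes; counter now 3
#6 T1 CAS(2→3) fails; counter now 3
#7 T0 reads 3
#8 T0 CAS(3→4) writes; counter now 4
#9 T0 reads 4
#10 T0 CAS(4→5) writes; counter now 5
#11 T1 reads 5
#12 T1 CAS(5→6) writes; counter now 6
#13 T1 reads 6
#14 T1 CAS(6→7) writes; counter now 7
#15 T1 reads 7
#16 T1 CAS(7→8) writes; counter now 8
Log disagrees first at step 6.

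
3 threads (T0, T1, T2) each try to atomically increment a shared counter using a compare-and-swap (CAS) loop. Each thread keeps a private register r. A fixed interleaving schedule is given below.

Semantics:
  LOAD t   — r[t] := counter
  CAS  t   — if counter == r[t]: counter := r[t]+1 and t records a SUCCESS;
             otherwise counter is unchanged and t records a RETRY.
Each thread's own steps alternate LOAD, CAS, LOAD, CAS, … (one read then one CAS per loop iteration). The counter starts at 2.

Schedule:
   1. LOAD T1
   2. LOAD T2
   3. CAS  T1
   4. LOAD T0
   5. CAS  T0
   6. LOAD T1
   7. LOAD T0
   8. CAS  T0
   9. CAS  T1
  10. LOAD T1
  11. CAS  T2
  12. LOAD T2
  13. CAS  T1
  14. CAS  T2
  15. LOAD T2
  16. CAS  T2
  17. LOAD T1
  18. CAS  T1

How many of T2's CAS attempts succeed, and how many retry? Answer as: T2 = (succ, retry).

T2 = (1, 2)

step 1: T1 LOAD ⇒ load; ctr=2 reg=2
step 2: T2 LOAD ⇒ load; ctr=2 reg=2
step 3: T1 CAS ⇒ ok; ctr=3 reg=2
step 4: T0 LOAD ⇒ load; ctr=3 reg=3
step 5: T0 CAS ⇒ ok; ctr=4 reg=3
step 6: T1 LOAD ⇒ load; ctr=4 reg=4
step 7: T0 LOAD ⇒ load; ctr=4 reg=4
step 8: T0 CAS ⇒ ok; ctr=5 reg=4
step 9: T1 CAS ⇒ retry; ctr=5 reg=4
step 10: T1 LOAD ⇒ load; ctr=5 reg=5
step 11: T2 CAS ⇒ retry; ctr=5 reg=2
step 12: T2 LOAD ⇒ load; ctr=5 reg=5
step 13: T1 CAS ⇒ ok; ctr=6 reg=5
step 14: T2 CAS ⇒ retry; ctr=6 reg=5
step 15: T2 LOAD ⇒ load; ctr=6 reg=6
step 16: T2 CAS ⇒ ok; ctr=7 reg=6
step 17: T1 LOAD ⇒ load; ctr=7 reg=7
step 18: T1 CAS ⇒ ok; ctr=8 reg=7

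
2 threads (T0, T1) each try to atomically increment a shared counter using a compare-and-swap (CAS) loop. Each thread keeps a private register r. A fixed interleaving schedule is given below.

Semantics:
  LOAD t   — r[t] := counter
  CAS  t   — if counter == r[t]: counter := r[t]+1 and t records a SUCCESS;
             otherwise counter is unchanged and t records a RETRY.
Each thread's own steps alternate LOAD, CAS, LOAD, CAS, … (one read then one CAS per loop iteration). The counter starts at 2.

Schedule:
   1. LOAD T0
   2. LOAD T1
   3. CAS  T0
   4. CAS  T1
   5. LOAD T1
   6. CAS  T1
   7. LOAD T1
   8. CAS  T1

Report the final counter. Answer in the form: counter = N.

step 1: T0 LOAD ⇒ load; ctr=2 reg=2
step 2: T1 LOAD ⇒ load; ctr=2 reg=2
step 3: T0 CAS ⇒ ok; ctr=3 reg=2
step 4: T1 CAS ⇒ retry; ctr=3 reg=2
step 5: T1 LOAD ⇒ load; ctr=3 reg=3
step 6: T1 CAS ⇒ ok; ctr=4 reg=3
step 7: T1 LOAD ⇒ load; ctr=4 reg=4
step 8: T1 CAS ⇒ ok; ctr=5 reg=4

counter = 5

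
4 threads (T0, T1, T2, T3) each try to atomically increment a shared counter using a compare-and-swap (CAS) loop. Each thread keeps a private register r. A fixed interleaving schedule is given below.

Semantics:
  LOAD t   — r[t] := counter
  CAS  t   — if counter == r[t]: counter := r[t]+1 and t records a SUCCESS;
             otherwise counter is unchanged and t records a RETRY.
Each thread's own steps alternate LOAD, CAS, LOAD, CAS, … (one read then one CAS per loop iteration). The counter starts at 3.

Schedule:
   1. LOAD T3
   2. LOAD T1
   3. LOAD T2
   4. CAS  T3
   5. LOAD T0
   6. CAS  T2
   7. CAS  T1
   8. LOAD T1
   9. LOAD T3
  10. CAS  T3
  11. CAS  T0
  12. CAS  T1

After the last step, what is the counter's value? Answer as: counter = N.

#1 T3 reads 3
#2 T1 reads 3
#3 T2 reads 3
#4 T3 CAS(3→4) writes; counter now 4
#5 T0 reads 4
#6 T2 CAS(3→4) fails; counter now 4
#7 T1 CAS(3→4) fails; counter now 4
#8 T1 reads 4
#9 T3 reads 4
#10 T3 CAS(4→5) writes; counter now 5
#11 T0 CAS(4→5) fails; counter now 5
#12 T1 CAS(4→5) fails; counter now 5

counter = 5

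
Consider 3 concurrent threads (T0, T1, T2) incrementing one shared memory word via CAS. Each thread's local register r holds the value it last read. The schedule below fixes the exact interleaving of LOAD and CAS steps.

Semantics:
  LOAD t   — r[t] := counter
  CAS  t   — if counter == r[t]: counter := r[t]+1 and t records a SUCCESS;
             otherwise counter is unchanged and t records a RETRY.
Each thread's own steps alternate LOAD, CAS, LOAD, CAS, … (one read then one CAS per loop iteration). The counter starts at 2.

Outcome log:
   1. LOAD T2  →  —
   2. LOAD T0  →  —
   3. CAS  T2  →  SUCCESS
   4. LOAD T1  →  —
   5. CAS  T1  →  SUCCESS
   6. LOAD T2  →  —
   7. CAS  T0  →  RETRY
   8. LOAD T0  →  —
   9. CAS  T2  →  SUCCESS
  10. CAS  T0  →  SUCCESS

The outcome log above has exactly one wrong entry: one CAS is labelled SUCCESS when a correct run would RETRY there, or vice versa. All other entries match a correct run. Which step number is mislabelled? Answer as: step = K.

Re-executing:
step 1: T2 LOAD ⇒ load; ctr=2 reg=2
step 2: T0 LOAD ⇒ load; ctr=2 reg=2
step 3: T2 CAS ⇒ ok; ctr=3 reg=2
step 4: T1 LOAD ⇒ load; ctr=3 reg=3
step 5: T1 CAS ⇒ ok; ctr=4 reg=3
step 6: T2 LOAD ⇒ load; ctr=4 reg=4
step 7: T0 CAS ⇒ retry; ctr=4 reg=2
step 8: T0 LOAD ⇒ load; ctr=4 reg=4
step 9: T2 CAS ⇒ ok; ctr=5 reg=4
step 10: T0 CAS ⇒ retry; ctr=5 reg=4
Flip is step 10.

step = 10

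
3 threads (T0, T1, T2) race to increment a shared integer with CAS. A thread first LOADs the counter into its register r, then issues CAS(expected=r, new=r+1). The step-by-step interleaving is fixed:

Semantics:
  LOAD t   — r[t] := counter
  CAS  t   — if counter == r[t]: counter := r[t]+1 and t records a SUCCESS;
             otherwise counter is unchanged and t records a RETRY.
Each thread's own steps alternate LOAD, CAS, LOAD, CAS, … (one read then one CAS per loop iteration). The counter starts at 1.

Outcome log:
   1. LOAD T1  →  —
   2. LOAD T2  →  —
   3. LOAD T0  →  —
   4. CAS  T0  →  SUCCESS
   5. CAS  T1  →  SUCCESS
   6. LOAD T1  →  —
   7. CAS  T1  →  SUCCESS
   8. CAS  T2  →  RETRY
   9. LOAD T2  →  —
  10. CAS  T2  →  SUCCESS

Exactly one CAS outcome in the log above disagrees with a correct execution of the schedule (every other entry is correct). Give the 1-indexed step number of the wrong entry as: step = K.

step = 5

Reference trace:
step 1: T1 LOAD ⇒ load; ctr=1 reg=1
step 2: T2 LOAD ⇒ load; ctr=1 reg=1
step 3: T0 LOAD ⇒ load; ctr=1 reg=1
step 4: T0 CAS ⇒ ok; ctr=2 reg=1
step 5: T1 CAS ⇒ retry; ctr=2 reg=1
step 6: T1 LOAD ⇒ load; ctr=2 reg=2
step 7: T1 CAS ⇒ ok; ctr=3 reg=2
step 8: T2 CAS ⇒ retry; ctr=3 reg=1
step 9: T2 LOAD ⇒ load; ctr=3 reg=3
step 10: T2 CAS ⇒ ok; ctr=4 reg=3
Flip is step 5.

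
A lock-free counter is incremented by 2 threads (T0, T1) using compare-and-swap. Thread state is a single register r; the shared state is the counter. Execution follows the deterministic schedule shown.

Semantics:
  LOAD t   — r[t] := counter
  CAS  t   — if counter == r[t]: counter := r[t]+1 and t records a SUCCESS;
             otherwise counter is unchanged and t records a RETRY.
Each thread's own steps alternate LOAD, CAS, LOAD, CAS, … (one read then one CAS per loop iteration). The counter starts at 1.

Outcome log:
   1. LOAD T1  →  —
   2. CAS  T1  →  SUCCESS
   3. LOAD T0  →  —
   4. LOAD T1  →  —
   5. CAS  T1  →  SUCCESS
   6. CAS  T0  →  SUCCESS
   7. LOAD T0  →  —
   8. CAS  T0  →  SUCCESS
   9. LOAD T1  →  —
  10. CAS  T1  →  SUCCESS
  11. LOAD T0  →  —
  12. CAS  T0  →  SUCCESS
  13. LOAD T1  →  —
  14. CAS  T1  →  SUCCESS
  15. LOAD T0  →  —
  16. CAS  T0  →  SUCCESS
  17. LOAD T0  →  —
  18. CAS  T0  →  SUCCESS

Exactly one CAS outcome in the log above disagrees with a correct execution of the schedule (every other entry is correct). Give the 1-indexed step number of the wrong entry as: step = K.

step = 6

Re-executing:
#1 T1 reads 1
#2 T1 CAS(1→2) writes; counter now 2
#3 T0 reads 2
#4 T1 reads 2
#5 T1 CAS(2→3) writes; counter now 3
#6 T0 CAS(2→3) fails; counter now 3
#7 T0 reads 3
#8 T0 CAS(3→4) writes; counter now 4
#9 T1 reads 4
#10 T1 CAS(4→5) writes; counter now 5
#11 T0 reads 5
#12 T0 CAS(5→6) writes; counter now 6
#13 T1 reads 6
#14 T1 CAS(6→7) writes; counter now 7
#15 T0 reads 7
#16 T0 CAS(7→8) writes; counter now 8
#17 T0 reads 8
#18 T0 CAS(8→9) writes; counter now 9
Flip is step 6.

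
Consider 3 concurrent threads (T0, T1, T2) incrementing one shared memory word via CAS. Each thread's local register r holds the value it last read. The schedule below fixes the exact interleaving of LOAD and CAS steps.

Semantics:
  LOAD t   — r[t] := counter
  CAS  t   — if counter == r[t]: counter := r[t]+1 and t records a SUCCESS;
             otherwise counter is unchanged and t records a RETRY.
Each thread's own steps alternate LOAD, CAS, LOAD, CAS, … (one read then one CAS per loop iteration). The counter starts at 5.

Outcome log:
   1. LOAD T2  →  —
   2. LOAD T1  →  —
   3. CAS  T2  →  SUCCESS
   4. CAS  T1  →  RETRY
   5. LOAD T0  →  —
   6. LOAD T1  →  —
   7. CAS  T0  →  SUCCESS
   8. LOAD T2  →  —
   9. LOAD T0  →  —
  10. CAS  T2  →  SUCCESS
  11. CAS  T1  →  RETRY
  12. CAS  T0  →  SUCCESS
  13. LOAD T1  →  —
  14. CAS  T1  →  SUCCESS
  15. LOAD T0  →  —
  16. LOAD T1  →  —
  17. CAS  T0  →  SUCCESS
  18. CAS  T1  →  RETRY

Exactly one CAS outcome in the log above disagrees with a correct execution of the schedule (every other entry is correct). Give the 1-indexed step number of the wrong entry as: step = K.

Re-executing:
[1] T2.load  rd  (counter 5, T2.r 5)
[2] T1.load  rd  (counter 5, T1.r 5)
[3] T2.cas  hit  (counter 6, T2.r 5)
[4] T1.cas  miss  (counter 6, T1.r 5)
[5] T0.load  rd  (counter 6, T0.r 6)
[6] T1.load  rd  (counter 6, T1.r 6)
[7] T0.cas  hit  (counter 7, T0.r 6)
[8] T2.load  rd  (counter 7, T2.r 7)
[9] T0.load  rd  (counter 7, T0.r 7)
[10] T2.cas  hit  (counter 8, T2.r 7)
[11] T1.cas  miss  (counter 8, T1.r 6)
[12] T0.cas  miss  (counter 8, T0.r 7)
[13] T1.load  rd  (counter 8, T1.r 8)
[14] T1.cas  hit  (counter 9, T1.r 8)
[15] T0.load  rd  (counter 9, T0.r 9)
[16] T1.load  rd  (counter 9, T1.r 9)
[17] T0.cas  hit  (counter 10, T0.r 9)
[18] T1.cas  miss  (counter 10, T1.r 9)
Flip is step 12.

step = 12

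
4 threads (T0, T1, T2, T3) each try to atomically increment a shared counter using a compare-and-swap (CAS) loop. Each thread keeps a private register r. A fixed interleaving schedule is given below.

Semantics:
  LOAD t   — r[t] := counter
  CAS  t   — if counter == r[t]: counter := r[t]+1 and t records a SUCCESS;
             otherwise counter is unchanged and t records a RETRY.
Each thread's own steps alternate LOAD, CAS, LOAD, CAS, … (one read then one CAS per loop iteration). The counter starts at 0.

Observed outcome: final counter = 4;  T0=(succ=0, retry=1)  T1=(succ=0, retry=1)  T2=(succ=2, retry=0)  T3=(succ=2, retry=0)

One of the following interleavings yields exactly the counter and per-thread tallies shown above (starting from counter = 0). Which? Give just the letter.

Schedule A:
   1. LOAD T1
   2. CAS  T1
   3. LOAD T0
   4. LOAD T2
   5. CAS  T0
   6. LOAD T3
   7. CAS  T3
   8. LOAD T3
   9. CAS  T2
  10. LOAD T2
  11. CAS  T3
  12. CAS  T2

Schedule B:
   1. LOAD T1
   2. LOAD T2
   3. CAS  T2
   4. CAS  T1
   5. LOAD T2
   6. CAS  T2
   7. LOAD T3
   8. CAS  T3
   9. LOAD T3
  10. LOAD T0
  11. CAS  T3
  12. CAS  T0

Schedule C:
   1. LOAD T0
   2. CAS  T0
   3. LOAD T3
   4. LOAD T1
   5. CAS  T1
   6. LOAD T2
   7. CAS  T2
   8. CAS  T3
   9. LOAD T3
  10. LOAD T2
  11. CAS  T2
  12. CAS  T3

B

Simulating candidate B:
#1 T1 reads 0
#2 T2 reads 0
#3 T2 CAS(0→1) writes; counter now 1
#4 T1 CAS(0→1) fails; counter now 1
#5 T2 reads 1
#6 T2 CAS(1→2) writes; counter now 2
#7 T3 reads 2
#8 T3 CAS(2→3) writes; counter now 3
#9 T3 reads 3
#10 T0 reads 3
#11 T3 CAS(3→4) writes; counter now 4
#12 T0 CAS(3→4) fails; counter now 4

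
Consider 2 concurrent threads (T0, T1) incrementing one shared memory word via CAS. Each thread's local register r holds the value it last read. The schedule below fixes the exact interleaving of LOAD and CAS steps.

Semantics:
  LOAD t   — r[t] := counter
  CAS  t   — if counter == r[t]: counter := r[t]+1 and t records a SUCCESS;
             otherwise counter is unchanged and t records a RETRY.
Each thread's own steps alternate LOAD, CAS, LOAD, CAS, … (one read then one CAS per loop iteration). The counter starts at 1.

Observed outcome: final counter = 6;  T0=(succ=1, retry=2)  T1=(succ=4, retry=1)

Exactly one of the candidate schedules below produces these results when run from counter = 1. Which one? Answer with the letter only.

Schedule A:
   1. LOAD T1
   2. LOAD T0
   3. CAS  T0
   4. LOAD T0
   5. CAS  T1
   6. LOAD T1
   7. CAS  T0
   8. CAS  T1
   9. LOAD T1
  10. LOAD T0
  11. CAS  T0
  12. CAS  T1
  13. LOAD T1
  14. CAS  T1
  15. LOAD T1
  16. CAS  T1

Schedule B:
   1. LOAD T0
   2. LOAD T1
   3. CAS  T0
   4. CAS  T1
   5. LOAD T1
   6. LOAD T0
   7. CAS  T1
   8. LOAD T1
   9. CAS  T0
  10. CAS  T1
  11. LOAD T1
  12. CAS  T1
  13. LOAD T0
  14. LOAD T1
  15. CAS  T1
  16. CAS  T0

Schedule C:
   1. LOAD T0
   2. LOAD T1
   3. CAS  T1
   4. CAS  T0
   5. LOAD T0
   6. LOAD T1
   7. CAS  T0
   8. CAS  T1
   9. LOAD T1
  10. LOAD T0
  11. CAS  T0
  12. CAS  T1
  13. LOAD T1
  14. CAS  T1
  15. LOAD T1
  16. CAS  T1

Run B:
step 1: T0 LOAD ⇒ load; ctr=1 reg=1
step 2: T1 LOAD ⇒ load; ctr=1 reg=1
step 3: T0 CAS ⇒ ok; ctr=2 reg=1
step 4: T1 CAS ⇒ retry; ctr=2 reg=1
step 5: T1 LOAD ⇒ load; ctr=2 reg=2
step 6: T0 LOAD ⇒ load; ctr=2 reg=2
step 7: T1 CAS ⇒ ok; ctr=3 reg=2
step 8: T1 LOAD ⇒ load; ctr=3 reg=3
step 9: T0 CAS ⇒ retry; ctr=3 reg=2
step 10: T1 CAS ⇒ ok; ctr=4 reg=3
step 11: T1 LOAD ⇒ load; ctr=4 reg=4
step 12: T1 CAS ⇒ ok; ctr=5 reg=4
step 13: T0 LOAD ⇒ load; ctr=5 reg=5
step 14: T1 LOAD ⇒ load; ctr=5 reg=5
step 15: T1 CAS ⇒ ok; ctr=6 reg=5
step 16: T0 CAS ⇒ retry; ctr=6 reg=5

B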